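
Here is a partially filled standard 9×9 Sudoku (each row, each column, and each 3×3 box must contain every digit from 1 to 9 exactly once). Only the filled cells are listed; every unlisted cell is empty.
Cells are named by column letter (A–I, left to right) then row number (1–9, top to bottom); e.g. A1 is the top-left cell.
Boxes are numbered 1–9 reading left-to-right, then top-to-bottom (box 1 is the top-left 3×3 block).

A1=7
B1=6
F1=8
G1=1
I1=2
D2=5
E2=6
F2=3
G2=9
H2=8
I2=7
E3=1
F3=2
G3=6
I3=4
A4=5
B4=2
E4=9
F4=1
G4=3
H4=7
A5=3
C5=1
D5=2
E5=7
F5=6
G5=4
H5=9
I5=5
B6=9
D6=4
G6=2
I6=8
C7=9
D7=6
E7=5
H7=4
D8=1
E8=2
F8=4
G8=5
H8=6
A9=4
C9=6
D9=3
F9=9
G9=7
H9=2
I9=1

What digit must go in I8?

Cell I8 itself could take any of {3, 9} by direct elimination.
Consider where 9 can go in box 9.
G7 is out (row 7 already has a 9).
I7 is out (row 7 already has a 9).
So the only cell in box 9 that can hold 9 is I8.
Therefore I8 = 9.

9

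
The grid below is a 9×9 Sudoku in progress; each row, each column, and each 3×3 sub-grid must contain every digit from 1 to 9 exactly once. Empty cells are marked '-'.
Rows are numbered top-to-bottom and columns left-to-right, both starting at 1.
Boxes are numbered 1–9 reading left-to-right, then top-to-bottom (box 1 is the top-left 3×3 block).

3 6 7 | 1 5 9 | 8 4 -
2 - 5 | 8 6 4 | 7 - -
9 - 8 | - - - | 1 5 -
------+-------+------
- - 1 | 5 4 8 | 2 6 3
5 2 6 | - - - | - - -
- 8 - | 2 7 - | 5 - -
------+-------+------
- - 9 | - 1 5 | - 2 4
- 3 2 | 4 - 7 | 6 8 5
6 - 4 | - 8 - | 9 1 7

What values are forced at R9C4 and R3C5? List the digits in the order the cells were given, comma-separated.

For R9C4:
  Row 9 already contains {1, 4, 6, 7, 8, 9}.
  Column 4 already contains {1, 2, 4, 5, 8}.
  Its 3×3 block (box 8) already contains {1, 4, 5, 7, 8}.
  The only value from 1–9 not eliminated is 3, so R9C4 = 3.
For R3C5:
  Consider where 2 can go in column 5.
  R5C5 is out (row 5 already has a 2).
  R8C5 is out (row 8 already has a 2).
  So the only cell in column 5 that can hold 2 is R3C5.
  So R3C5 = 2.

3,2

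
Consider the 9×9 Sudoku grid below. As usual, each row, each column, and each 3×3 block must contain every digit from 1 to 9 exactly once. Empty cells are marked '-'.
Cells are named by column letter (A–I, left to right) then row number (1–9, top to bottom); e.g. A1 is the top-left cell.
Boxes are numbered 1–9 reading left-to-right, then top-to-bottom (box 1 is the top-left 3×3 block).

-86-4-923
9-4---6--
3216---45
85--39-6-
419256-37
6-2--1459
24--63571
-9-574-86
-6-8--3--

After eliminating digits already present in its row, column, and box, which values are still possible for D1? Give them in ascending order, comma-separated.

Row 1 already contains {2, 3, 4, 6, 8, 9}.
Column D already contains {2, 5, 6, 8}.
Its 3×3 block (box 2) already contains {4, 6}.
Removing those from 1–9 leaves {1, 7} as the candidates for D1.

1,7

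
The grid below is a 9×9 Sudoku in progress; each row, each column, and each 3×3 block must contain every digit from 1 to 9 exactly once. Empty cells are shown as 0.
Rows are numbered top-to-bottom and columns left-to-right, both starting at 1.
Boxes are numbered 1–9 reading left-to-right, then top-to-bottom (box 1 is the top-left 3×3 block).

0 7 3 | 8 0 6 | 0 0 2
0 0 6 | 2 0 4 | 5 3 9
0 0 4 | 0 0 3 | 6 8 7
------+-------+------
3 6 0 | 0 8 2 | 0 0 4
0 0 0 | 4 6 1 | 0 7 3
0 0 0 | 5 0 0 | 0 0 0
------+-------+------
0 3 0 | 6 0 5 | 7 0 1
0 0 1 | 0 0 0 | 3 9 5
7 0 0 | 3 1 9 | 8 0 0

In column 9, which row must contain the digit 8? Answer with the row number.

6

Consider where 8 can go in column 9.
R9C9 is out (row 9 already has a 8).
So the only cell in column 9 that can hold 8 is R6C9.
That is row 6.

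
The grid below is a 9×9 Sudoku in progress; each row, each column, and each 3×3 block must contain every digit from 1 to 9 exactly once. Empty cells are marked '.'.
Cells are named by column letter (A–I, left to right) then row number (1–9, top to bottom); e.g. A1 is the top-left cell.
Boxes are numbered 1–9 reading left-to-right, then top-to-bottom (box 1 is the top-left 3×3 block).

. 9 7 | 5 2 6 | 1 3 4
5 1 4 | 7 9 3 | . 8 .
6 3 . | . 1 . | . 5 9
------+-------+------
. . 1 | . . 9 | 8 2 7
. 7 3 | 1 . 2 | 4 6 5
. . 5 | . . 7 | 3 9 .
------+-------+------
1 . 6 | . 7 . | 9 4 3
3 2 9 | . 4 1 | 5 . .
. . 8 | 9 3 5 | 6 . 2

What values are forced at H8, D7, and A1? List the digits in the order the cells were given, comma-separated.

7,2,8

For H8:
  Row 8 already contains {1, 2, 3, 4, 5, 9}.
  Column H already contains {2, 3, 4, 5, 6, 8, 9}.
  Its 3×3 block (box 9) already contains {2, 3, 4, 5, 6, 9}.
  The only value from 1–9 not eliminated is 7, so H8 = 7.
For D7:
  Consider where 2 can go in column D.
  D3 is out (box 2 already has a 2).
  D4 is out (row 4 already has a 2).
  D6 is out (box 5 already has a 2).
  D8 is out (row 8 already has a 2).
  So the only cell in column D that can hold 2 is D7.
  So D7 = 2.
For A1:
  Row 1 already contains {1, 2, 3, 4, 5, 6, 7, 9}.
  Column A already contains {1, 3, 5, 6}.
  Its 3×3 block (box 1) already contains {1, 3, 4, 5, 6, 7, 9}.
  The only value from 1–9 not eliminated is 8, so A1 = 8.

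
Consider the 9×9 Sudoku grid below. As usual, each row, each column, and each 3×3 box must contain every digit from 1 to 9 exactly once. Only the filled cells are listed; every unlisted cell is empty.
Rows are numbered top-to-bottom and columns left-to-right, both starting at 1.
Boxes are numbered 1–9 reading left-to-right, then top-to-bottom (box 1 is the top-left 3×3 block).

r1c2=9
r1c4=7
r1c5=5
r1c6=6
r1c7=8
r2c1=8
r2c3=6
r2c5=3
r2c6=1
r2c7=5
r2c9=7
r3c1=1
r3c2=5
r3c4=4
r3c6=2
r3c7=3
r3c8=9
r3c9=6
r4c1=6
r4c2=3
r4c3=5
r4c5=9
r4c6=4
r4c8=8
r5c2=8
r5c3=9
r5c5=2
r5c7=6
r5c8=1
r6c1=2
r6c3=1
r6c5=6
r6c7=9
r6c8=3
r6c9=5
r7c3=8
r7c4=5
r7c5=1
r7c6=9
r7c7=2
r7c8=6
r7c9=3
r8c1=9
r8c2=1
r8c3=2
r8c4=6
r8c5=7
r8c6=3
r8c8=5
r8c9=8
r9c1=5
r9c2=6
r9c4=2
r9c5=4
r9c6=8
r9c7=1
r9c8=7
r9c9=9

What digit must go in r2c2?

2

Cell r2c2 itself could take any of {2, 4} by direct elimination.
Consider where 2 can go in box 1.
r1c1 is out (column 1 already has a 2).
r1c3 is out (column 3 already has a 2).
r3c3 is out (row 3 already has a 2).
So the only cell in box 1 that can hold 2 is r2c2.
Therefore r2c2 = 2.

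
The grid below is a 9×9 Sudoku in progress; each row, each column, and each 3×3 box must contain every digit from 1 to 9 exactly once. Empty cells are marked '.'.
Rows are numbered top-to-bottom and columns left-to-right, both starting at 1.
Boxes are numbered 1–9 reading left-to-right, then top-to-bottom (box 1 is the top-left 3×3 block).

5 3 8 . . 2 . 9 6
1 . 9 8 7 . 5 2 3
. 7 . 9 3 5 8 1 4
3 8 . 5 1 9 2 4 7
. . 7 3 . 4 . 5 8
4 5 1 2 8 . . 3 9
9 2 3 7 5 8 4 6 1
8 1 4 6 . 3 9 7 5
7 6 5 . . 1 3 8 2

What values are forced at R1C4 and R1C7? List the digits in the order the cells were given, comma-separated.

For R1C4:
  Consider where 1 can go in column 4.
  R9C4 is out (row 9 already has a 1).
  So the only cell in column 4 that can hold 1 is R1C4.
  So R1C4 = 1.
For R1C7:
  Row 1 already contains {2, 3, 5, 6, 8, 9}.
  Column 7 already contains {2, 3, 4, 5, 8, 9}.
  Its 3×3 block (box 3) already contains {1, 2, 3, 4, 5, 6, 8, 9}.
  The only value from 1–9 not eliminated is 7, so R1C7 = 7.

1,7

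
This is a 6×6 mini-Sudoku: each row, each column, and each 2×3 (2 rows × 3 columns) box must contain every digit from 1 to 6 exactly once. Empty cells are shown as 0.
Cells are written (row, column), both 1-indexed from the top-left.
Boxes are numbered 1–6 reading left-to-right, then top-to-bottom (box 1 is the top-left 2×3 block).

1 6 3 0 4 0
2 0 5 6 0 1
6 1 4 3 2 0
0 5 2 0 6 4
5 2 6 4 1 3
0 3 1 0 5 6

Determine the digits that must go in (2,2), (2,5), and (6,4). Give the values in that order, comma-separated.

4,3,2

For (2,2):
  Row 2 already contains {1, 2, 5, 6}.
  Column 2 already contains {1, 2, 3, 5, 6}.
  Its 2×3 block (box 1) already contains {1, 2, 3, 5, 6}.
  The only value from 1–6 not eliminated is 4, so (2,2) = 4.
For (2,5):
  Row 2 already contains {1, 2, 5, 6}.
  Column 5 already contains {1, 2, 4, 5, 6}.
  Its 2×3 block (box 2) already contains {1, 4, 6}.
  The only value from 1–6 not eliminated is 3, so (2,5) = 3.
For (6,4):
  Row 6 already contains {1, 3, 5, 6}.
  Column 4 already contains {3, 4, 6}.
  Its 2×3 block (box 6) already contains {1, 3, 4, 5, 6}.
  The only value from 1–6 not eliminated is 2, so (6,4) = 2.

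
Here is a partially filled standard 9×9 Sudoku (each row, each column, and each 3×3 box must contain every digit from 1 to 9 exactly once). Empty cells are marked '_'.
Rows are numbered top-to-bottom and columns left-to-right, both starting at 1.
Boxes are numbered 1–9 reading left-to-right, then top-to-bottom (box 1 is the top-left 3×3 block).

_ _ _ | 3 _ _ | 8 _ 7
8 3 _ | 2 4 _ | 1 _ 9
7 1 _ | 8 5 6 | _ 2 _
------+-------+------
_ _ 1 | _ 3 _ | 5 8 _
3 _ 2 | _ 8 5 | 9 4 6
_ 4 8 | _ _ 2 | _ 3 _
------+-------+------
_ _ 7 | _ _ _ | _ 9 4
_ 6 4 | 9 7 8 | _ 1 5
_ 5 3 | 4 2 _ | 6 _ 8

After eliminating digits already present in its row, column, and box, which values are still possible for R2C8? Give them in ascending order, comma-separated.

Row 2 already contains {1, 2, 3, 4, 8, 9}.
Column 8 already contains {1, 2, 3, 4, 8, 9}.
Its 3×3 block (box 3) already contains {1, 2, 7, 8, 9}.
Removing those from 1–9 leaves {5, 6} as the candidates for R2C8.

5,6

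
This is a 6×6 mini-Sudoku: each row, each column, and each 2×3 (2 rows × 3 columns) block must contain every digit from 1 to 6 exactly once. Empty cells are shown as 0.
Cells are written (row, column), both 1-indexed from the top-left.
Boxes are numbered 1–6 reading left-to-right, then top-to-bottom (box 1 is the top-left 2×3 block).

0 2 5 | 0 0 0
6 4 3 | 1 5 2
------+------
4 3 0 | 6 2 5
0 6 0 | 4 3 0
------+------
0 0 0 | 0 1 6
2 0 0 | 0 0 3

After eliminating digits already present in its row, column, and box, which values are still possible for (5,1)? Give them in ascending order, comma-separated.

Row 5 already contains {1, 6}.
Column 1 already contains {2, 4, 6}.
Its 2×3 block (box 5) already contains {2}.
Removing those from 1–6 leaves {3, 5} as the candidates for (5,1).

3,5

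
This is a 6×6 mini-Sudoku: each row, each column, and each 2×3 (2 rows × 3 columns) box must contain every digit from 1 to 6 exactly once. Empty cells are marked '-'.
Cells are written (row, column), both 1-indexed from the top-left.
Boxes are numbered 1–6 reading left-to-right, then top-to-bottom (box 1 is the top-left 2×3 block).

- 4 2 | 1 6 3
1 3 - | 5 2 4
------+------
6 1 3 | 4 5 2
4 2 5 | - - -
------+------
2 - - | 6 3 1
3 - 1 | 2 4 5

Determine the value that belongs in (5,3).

4

Row 5 already contains {1, 2, 3, 6}.
Column 3 already contains {1, 2, 3, 5}.
Its 2×3 block (box 5) already contains {1, 2, 3}.
The only value from 1–6 not eliminated is 4, so (5,3) = 4.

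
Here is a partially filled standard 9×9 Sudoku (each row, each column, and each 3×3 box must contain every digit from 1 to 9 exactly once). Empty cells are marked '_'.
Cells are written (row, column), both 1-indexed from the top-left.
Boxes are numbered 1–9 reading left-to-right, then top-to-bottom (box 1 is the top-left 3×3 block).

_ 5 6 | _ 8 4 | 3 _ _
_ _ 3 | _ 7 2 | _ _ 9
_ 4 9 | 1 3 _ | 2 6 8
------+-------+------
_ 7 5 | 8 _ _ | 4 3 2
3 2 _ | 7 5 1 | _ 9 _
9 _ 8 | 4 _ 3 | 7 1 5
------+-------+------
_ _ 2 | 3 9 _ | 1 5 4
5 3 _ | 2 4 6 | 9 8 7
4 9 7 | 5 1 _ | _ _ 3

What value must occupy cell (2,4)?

Row 2 already contains {2, 3, 7, 9}.
Column 4 already contains {1, 2, 3, 4, 5, 7, 8}.
Its 3×3 block (box 2) already contains {1, 2, 3, 4, 7, 8}.
The only value from 1–9 not eliminated is 6, so (2,4) = 6.

6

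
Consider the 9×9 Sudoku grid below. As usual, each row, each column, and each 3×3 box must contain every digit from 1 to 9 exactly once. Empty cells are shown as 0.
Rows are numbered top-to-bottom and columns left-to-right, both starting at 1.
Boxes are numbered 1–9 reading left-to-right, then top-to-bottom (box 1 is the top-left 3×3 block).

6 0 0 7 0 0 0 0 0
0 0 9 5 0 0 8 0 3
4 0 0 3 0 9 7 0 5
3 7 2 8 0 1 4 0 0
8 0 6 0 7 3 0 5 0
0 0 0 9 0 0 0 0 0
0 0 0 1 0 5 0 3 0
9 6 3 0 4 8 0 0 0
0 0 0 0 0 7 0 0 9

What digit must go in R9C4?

6

Cell R9C4 itself could take any of {2, 6} by direct elimination.
Consider where 6 can go in column 4.
R5C4 is out (row 5 already has a 6).
R8C4 is out (row 8 already has a 6).
So the only cell in column 4 that can hold 6 is R9C4.
Therefore R9C4 = 6.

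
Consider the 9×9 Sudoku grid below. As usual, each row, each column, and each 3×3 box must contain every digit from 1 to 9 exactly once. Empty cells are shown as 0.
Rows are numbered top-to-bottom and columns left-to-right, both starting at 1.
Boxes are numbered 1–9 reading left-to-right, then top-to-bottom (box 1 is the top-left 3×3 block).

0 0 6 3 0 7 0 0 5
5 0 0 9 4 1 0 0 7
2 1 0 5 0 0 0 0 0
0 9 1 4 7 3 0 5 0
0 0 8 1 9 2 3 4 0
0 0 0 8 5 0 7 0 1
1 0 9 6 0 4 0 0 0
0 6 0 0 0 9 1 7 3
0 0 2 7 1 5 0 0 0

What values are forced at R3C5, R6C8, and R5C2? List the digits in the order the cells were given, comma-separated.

6,9,5

For R3C5:
  Consider where 6 can go in column 5.
  R1C5 is out (row 1 already has a 6).
  R7C5 is out (row 7 already has a 6).
  R8C5 is out (row 8 already has a 6).
  So the only cell in column 5 that can hold 6 is R3C5.
  So R3C5 = 6.
For R6C8:
  Consider where 9 can go in box 6.
  R4C7 is out (row 4 already has a 9).
  R4C9 is out (row 4 already has a 9).
  R5C9 is out (row 5 already has a 9).
  So the only cell in box 6 that can hold 9 is R6C8.
  So R6C8 = 9.
For R5C2:
  Consider where 5 can go in box 4.
  R4C1 is out (row 4 already has a 5).
  R5C1 is out (column 1 already has a 5).
  R6C1 is out (row 6 already has a 5).
  R6C2 is out (row 6 already has a 5).
  R6C3 is out (row 6 already has a 5).
  So the only cell in box 4 that can hold 5 is R5C2.
  So R5C2 = 5.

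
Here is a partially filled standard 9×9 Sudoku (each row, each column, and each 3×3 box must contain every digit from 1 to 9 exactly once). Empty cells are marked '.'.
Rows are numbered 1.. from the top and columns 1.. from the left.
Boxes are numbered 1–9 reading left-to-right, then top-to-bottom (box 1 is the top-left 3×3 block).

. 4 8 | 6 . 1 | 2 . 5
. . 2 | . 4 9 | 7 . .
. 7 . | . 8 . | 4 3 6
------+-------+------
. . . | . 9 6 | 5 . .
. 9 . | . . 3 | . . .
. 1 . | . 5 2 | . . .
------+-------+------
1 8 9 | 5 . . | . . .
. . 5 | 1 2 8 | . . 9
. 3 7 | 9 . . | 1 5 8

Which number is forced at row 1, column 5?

Cell row 1, column 5 itself could take any of {3, 7} by direct elimination.
Consider where 7 can go in row 1.
row 1, column 1 is out (box 1 already has a 7).
row 1, column 8 is out (box 3 already has a 7).
So the only cell in row 1 that can hold 7 is row 1, column 5.
Therefore row 1, column 5 = 7.

7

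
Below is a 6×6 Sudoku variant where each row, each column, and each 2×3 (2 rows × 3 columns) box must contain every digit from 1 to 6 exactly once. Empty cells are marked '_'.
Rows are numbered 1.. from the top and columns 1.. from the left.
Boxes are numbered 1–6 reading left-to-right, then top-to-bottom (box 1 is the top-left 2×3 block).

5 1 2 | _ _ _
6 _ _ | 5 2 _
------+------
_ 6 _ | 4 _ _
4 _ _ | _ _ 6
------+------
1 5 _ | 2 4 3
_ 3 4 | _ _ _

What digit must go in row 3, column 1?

Cell row 3, column 1 itself could take any of {2, 3} by direct elimination.
Consider where 3 can go in column 1.
row 6, column 1 is out (row 6 already has a 3).
So the only cell in column 1 that can hold 3 is row 3, column 1.
Therefore row 3, column 1 = 3.

3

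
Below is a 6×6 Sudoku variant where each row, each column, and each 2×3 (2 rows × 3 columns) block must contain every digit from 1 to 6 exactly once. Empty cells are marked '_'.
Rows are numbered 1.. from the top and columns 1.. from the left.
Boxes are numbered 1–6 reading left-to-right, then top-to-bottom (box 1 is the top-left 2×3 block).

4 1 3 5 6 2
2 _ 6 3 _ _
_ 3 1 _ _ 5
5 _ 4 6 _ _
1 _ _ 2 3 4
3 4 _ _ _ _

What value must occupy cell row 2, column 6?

Row 2 already contains {2, 3, 6}.
Column 6 already contains {2, 4, 5}.
Its 2×3 block (box 2) already contains {2, 3, 5, 6}.
The only value from 1–6 not eliminated is 1, so row 2, column 6 = 1.

1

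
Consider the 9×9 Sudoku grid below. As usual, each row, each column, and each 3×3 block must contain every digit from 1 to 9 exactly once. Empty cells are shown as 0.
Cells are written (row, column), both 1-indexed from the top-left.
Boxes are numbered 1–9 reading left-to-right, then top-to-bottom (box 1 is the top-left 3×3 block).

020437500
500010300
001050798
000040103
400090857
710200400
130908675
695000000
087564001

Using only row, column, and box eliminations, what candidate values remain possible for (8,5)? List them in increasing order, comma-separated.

Row 8 already contains {5, 6, 9}.
Column 5 already contains {1, 3, 4, 5, 6, 9}.
Its 3×3 block (box 8) already contains {4, 5, 6, 8, 9}.
Removing those from 1–9 leaves {2, 7} as the candidates for (8,5).

2,7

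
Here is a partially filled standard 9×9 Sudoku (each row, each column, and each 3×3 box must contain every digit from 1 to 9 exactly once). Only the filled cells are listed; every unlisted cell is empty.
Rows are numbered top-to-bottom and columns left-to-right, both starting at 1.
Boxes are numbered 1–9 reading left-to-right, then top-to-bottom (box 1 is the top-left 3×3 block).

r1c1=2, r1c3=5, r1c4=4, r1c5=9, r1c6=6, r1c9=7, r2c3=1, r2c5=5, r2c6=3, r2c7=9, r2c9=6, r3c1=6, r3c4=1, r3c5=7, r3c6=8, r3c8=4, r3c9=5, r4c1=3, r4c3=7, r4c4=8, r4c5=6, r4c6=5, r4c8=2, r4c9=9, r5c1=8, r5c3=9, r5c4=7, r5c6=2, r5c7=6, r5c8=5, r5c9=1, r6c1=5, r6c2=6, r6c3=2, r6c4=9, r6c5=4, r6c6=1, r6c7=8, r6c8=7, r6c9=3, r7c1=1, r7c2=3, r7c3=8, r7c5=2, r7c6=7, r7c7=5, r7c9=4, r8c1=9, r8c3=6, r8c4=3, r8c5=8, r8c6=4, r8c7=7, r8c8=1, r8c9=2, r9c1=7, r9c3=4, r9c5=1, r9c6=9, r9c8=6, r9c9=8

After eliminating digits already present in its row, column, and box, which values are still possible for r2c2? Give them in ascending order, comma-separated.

Row 2 already contains {1, 3, 5, 6, 9}.
Column 2 already contains {3, 6}.
Its 3×3 block (box 1) already contains {1, 2, 5, 6}.
Removing those from 1–9 leaves {4, 7, 8} as the candidates for r2c2.

4,7,8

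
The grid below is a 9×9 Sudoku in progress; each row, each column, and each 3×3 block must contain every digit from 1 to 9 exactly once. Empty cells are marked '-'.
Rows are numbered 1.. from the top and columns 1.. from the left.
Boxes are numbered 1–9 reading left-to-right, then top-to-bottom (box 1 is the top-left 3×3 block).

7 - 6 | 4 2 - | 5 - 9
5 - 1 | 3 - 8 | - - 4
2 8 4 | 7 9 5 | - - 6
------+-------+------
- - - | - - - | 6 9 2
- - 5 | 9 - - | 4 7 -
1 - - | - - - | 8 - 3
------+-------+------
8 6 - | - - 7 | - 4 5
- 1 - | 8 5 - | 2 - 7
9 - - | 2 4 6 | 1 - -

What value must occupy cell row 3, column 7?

Row 3 already contains {2, 4, 5, 6, 7, 8, 9}.
Column 7 already contains {1, 2, 4, 5, 6, 8}.
Its 3×3 block (box 3) already contains {4, 5, 6, 9}.
The only value from 1–9 not eliminated is 3, so row 3, column 7 = 3.

3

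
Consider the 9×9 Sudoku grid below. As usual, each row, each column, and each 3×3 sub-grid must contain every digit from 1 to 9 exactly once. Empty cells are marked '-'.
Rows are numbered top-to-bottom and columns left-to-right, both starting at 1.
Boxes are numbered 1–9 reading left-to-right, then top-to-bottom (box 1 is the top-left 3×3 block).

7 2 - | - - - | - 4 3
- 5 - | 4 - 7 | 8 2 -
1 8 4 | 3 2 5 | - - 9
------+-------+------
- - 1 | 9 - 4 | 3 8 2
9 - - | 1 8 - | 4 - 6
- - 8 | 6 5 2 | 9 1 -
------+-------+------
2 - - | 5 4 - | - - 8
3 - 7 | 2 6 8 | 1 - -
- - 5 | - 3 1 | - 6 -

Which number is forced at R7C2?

1

Cell R7C2 itself could take any of {1, 6, 9} by direct elimination.
Consider where 1 can go in column 2.
R4C2 is out (row 4 already has a 1).
R5C2 is out (row 5 already has a 1).
R6C2 is out (row 6 already has a 1).
R8C2 is out (row 8 already has a 1).
R9C2 is out (row 9 already has a 1).
So the only cell in column 2 that can hold 1 is R7C2.
Therefore R7C2 = 1.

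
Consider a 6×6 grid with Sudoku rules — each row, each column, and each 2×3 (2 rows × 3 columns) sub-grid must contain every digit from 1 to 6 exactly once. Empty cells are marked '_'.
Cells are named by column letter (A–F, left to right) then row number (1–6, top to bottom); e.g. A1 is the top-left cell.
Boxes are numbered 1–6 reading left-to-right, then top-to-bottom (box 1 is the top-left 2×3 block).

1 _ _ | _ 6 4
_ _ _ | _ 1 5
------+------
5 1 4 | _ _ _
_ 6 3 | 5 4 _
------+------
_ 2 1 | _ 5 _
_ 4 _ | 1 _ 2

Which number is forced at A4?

Row 4 already contains {3, 4, 5, 6}.
Column A already contains {1, 5}.
Its 2×3 block (box 3) already contains {1, 3, 4, 5, 6}.
The only value from 1–6 not eliminated is 2, so A4 = 2.

2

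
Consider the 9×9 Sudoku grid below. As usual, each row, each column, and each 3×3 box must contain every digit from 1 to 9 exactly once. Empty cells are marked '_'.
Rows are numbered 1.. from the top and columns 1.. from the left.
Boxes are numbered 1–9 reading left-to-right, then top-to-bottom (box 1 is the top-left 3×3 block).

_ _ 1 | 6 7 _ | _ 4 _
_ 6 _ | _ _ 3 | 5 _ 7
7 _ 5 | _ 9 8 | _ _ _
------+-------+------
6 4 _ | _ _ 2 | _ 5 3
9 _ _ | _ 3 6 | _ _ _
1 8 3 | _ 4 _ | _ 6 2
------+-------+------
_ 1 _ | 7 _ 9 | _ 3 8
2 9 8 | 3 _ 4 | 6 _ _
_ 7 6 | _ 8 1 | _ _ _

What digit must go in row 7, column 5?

6

Cell row 7, column 5 itself could take any of {2, 5, 6} by direct elimination.
Consider where 6 can go in row 7.
row 7, column 1 is out (column 1 already has a 6).
row 7, column 3 is out (column 3 already has a 6).
row 7, column 7 is out (column 7 already has a 6).
So the only cell in row 7 that can hold 6 is row 7, column 5.
Therefore row 7, column 5 = 6.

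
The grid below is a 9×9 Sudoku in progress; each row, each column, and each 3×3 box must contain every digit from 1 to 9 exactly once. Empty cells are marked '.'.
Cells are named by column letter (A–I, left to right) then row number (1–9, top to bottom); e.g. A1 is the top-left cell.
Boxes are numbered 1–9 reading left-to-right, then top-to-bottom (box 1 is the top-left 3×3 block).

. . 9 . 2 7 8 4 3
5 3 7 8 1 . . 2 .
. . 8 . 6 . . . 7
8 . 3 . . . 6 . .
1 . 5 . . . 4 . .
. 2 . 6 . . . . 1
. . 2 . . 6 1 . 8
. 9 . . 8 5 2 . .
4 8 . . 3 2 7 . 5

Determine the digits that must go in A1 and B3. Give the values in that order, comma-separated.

6,4

For A1:
  Row 1 already contains {2, 3, 4, 7, 8, 9}.
  Column A already contains {1, 4, 5, 8}.
  Its 3×3 block (box 1) already contains {3, 5, 7, 8, 9}.
  The only value from 1–9 not eliminated is 6, so A1 = 6.
For B3:
  Consider where 4 can go in box 1.
  A1 is out (row 1 already has a 4).
  B1 is out (row 1 already has a 4).
  A3 is out (column A already has a 4).
  So the only cell in box 1 that can hold 4 is B3.
  So B3 = 4.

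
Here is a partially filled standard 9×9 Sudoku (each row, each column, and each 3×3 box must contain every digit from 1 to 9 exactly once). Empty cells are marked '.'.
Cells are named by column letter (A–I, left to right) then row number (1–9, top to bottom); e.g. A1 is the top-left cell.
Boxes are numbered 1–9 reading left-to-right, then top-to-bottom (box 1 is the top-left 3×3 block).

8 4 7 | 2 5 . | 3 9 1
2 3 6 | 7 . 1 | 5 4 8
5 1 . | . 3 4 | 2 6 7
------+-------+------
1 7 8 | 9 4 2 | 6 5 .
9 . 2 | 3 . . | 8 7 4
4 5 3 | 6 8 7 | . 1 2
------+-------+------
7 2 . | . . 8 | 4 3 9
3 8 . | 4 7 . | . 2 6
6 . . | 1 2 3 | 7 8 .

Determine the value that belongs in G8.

1

Row 8 already contains {2, 3, 4, 6, 7, 8}.
Column G already contains {2, 3, 4, 5, 6, 7, 8}.
Its 3×3 block (box 9) already contains {2, 3, 4, 6, 7, 8, 9}.
The only value from 1–9 not eliminated is 1, so G8 = 1.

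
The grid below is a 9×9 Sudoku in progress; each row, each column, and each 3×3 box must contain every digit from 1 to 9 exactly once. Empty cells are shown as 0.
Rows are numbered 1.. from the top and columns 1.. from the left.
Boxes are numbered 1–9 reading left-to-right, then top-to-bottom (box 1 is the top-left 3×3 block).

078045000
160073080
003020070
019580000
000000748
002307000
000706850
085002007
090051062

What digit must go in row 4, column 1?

7

Cell row 4, column 1 itself could take any of {3, 4, 6, 7} by direct elimination.
Consider where 7 can go in box 4.
row 5, column 1 is out (row 5 already has a 7).
row 5, column 2 is out (row 5 already has a 7).
row 5, column 3 is out (row 5 already has a 7).
row 6, column 1 is out (row 6 already has a 7).
row 6, column 2 is out (row 6 already has a 7).
So the only cell in box 4 that can hold 7 is row 4, column 1.
Therefore row 4, column 1 = 7.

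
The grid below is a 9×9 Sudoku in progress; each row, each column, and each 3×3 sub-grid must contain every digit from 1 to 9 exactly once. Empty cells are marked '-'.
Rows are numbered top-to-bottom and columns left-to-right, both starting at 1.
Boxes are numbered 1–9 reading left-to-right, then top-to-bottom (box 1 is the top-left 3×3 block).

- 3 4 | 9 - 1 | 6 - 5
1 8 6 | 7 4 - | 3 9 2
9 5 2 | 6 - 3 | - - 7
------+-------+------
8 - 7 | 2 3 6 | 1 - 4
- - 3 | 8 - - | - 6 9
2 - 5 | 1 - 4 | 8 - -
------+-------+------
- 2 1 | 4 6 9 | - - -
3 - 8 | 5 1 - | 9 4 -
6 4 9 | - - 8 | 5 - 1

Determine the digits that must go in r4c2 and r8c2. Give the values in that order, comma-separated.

9,7

For r4c2:
  Row 4 already contains {1, 2, 3, 4, 6, 7, 8}.
  Column 2 already contains {2, 3, 4, 5, 8}.
  Its 3×3 block (box 4) already contains {2, 3, 5, 7, 8}.
  The only value from 1–9 not eliminated is 9, so r4c2 = 9.
For r8c2:
  Row 8 already contains {1, 3, 4, 5, 8, 9}.
  Column 2 already contains {2, 3, 4, 5, 8}.
  Its 3×3 block (box 7) already contains {1, 2, 3, 4, 6, 8, 9}.
  The only value from 1–9 not eliminated is 7, so r8c2 = 7.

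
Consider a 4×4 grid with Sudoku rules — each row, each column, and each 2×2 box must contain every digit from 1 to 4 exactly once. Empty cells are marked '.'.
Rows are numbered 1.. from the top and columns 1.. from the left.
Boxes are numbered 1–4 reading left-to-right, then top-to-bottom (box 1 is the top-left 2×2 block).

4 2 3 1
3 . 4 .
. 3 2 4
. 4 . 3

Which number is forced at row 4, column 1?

Cell row 4, column 1 itself could take any of {1, 2} by direct elimination.
Consider where 2 can go in box 3.
row 3, column 1 is out (row 3 already has a 2).
So the only cell in box 3 that can hold 2 is row 4, column 1.
Therefore row 4, column 1 = 2.

2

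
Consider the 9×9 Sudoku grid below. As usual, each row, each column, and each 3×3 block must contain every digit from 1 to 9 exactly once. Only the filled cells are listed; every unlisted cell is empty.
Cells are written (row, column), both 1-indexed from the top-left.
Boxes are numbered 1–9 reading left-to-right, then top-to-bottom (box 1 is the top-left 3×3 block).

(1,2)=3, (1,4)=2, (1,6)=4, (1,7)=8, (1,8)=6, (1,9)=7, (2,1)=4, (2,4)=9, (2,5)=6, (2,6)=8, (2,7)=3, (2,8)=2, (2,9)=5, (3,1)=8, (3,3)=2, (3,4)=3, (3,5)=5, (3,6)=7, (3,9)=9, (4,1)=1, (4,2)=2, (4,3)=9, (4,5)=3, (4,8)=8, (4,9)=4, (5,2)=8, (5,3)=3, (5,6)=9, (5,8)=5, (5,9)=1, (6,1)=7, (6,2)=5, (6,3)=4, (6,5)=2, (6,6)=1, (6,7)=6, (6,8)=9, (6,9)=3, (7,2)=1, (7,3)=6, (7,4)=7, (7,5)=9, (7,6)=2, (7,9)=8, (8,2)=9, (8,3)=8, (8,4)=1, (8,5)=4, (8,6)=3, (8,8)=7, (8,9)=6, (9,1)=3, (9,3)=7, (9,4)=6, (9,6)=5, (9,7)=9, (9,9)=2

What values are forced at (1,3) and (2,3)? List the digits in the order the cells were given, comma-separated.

For (1,3):
  Consider where 5 can go in column 3.
  (2,3) is out (row 2 already has a 5).
  So the only cell in column 3 that can hold 5 is (1,3).
  So (1,3) = 5.
For (2,3):
  Row 2 already contains {2, 3, 4, 5, 6, 8, 9}.
  Column 3 already contains {2, 3, 4, 6, 7, 8, 9}.
  Its 3×3 block (box 1) already contains {2, 3, 4, 8}.
  The only value from 1–9 not eliminated is 1, so (2,3) = 1.

5,1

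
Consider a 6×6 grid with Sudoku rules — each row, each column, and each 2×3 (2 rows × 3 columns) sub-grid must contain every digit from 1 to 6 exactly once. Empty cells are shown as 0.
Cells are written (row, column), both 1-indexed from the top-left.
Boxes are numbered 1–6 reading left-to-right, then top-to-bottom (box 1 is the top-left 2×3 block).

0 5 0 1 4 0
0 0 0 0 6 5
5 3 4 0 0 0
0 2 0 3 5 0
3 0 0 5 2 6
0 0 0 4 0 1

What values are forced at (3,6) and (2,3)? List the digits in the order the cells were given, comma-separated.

For (3,6):
  Row 3 already contains {3, 4, 5}.
  Column 6 already contains {1, 5, 6}.
  Its 2×3 block (box 4) already contains {3, 5}.
  The only value from 1–6 not eliminated is 2, so (3,6) = 2.
For (2,3):
  Consider where 3 can go in row 2.
  (2,1) is out (column 1 already has a 3).
  (2,2) is out (column 2 already has a 3).
  (2,4) is out (column 4 already has a 3).
  So the only cell in row 2 that can hold 3 is (2,3).
  So (2,3) = 3.

2,3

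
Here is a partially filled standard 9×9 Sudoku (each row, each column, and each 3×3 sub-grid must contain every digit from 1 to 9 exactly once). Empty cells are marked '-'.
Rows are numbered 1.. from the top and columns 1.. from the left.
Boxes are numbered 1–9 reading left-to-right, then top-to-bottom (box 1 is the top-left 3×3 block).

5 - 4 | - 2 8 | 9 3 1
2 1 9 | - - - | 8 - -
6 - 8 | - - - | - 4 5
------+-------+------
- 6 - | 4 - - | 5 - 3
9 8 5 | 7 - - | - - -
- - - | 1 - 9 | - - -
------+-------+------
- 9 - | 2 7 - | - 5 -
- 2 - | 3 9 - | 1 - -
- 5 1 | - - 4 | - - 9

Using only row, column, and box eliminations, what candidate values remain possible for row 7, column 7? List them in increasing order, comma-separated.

Row 7 already contains {2, 5, 7, 9}.
Column 7 already contains {1, 5, 8, 9}.
Its 3×3 block (box 9) already contains {1, 5, 9}.
Removing those from 1–9 leaves {3, 4, 6} as the candidates for row 7, column 7.

3,4,6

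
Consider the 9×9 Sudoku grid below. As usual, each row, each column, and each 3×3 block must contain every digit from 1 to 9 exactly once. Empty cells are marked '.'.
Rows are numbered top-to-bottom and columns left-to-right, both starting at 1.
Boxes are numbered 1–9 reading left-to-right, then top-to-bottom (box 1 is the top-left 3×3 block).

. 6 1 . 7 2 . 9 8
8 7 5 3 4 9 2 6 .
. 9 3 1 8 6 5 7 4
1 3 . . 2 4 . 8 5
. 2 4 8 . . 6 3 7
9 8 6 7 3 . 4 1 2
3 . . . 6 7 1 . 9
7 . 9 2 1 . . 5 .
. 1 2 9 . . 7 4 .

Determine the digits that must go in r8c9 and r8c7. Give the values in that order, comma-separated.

For r8c9:
  Consider where 6 can go in row 8.
  r8c2 is out (column 2 already has a 6).
  r8c6 is out (column 6 already has a 6).
  r8c7 is out (column 7 already has a 6).
  So the only cell in row 8 that can hold 6 is r8c9.
  So r8c9 = 6.
For r8c7:
  Consider where 8 can go in box 9.
  r7c8 is out (column 8 already has a 8).
  r8c9 is out (column 9 already has a 8).
  r9c9 is out (column 9 already has a 8).
  So the only cell in box 9 that can hold 8 is r8c7.
  So r8c7 = 8.

6,8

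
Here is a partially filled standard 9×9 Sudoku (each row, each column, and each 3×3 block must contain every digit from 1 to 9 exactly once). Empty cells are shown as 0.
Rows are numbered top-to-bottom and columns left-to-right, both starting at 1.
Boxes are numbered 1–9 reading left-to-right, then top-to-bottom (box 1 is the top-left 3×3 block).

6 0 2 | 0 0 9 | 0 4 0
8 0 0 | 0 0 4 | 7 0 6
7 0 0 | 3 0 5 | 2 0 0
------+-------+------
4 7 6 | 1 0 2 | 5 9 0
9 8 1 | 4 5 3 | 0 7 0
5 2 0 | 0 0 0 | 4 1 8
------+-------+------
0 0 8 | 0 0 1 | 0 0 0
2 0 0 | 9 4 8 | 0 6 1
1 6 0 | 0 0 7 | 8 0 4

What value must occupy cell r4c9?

Row 4 already contains {1, 2, 4, 5, 6, 7, 9}.
Column 9 already contains {1, 4, 6, 8}.
Its 3×3 block (box 6) already contains {1, 4, 5, 7, 8, 9}.
The only value from 1–9 not eliminated is 3, so r4c9 = 3.

3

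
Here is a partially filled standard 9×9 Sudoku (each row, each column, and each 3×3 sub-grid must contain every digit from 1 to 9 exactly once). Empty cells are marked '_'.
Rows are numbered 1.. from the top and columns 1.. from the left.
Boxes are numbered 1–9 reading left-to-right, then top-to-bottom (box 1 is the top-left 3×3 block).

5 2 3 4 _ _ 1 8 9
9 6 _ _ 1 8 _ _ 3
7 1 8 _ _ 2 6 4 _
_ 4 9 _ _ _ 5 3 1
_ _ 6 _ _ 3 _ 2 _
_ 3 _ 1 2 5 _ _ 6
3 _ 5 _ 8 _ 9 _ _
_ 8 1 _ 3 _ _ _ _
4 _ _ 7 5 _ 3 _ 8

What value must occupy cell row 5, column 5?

Cell row 5, column 5 itself could take any of {4, 7, 9} by direct elimination.
Consider where 4 can go in column 5.
row 1, column 5 is out (row 1 already has a 4).
row 3, column 5 is out (row 3 already has a 4).
row 4, column 5 is out (row 4 already has a 4).
So the only cell in column 5 that can hold 4 is row 5, column 5.
Therefore row 5, column 5 = 4.

4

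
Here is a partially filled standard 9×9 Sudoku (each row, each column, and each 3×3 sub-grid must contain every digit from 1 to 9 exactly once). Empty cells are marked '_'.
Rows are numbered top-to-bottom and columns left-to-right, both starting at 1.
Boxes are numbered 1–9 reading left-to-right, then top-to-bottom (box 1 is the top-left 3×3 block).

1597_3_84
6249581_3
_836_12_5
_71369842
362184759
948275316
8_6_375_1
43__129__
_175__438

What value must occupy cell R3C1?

Row 3 already contains {1, 2, 3, 5, 6, 8}.
Column 1 already contains {1, 3, 4, 6, 8, 9}.
Its 3×3 block (box 1) already contains {1, 2, 3, 4, 5, 6, 8, 9}.
The only value from 1–9 not eliminated is 7, so R3C1 = 7.

7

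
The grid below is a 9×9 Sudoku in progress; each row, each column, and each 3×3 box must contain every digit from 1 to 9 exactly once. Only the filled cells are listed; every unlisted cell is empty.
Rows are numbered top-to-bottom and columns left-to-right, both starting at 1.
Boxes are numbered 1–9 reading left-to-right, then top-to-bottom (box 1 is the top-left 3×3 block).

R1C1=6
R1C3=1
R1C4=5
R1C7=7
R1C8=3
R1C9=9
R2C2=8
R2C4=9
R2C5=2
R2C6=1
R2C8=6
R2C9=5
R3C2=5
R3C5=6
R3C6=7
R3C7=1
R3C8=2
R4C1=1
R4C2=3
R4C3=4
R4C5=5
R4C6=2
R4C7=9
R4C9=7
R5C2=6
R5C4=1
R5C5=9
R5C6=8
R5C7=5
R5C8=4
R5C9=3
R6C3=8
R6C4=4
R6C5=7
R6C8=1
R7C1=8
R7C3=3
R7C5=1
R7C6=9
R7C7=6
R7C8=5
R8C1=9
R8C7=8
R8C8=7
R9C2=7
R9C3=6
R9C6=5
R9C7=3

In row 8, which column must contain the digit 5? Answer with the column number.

Consider where 5 can go in row 8.
R8C2 is out (column 2 already has a 5).
R8C4 is out (column 4 already has a 5).
R8C5 is out (column 5 already has a 5).
R8C6 is out (column 6 already has a 5).
R8C9 is out (column 9 already has a 5).
So the only cell in row 8 that can hold 5 is R8C3.
That is column 3.

3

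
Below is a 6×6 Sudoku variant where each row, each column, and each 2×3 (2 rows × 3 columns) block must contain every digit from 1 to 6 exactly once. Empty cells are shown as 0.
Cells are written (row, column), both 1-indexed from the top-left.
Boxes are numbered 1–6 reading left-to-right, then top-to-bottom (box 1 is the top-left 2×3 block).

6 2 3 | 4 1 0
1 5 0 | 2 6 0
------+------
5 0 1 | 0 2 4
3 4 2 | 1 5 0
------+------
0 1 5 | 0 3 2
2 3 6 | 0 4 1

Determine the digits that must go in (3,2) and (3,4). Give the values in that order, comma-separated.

For (3,2):
  Row 3 already contains {1, 2, 4, 5}.
  Column 2 already contains {1, 2, 3, 4, 5}.
  Its 2×3 block (box 3) already contains {1, 2, 3, 4, 5}.
  The only value from 1–6 not eliminated is 6, so (3,2) = 6.
For (3,4):
  Consider where 3 can go in column 4.
  (5,4) is out (row 5 already has a 3).
  (6,4) is out (row 6 already has a 3).
  So the only cell in column 4 that can hold 3 is (3,4).
  So (3,4) = 3.

6,3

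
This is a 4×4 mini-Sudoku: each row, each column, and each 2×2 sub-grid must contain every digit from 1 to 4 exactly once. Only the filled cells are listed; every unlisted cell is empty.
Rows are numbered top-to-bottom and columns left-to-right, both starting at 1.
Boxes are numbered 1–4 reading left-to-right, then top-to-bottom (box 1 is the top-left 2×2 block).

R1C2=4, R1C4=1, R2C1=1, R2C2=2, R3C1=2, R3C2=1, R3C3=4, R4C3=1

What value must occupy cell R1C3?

Cell R1C3 itself could take any of {2, 3} by direct elimination.
Consider where 2 can go in row 1.
R1C1 is out (column 1 already has a 2).
So the only cell in row 1 that can hold 2 is R1C3.
Therefore R1C3 = 2.

2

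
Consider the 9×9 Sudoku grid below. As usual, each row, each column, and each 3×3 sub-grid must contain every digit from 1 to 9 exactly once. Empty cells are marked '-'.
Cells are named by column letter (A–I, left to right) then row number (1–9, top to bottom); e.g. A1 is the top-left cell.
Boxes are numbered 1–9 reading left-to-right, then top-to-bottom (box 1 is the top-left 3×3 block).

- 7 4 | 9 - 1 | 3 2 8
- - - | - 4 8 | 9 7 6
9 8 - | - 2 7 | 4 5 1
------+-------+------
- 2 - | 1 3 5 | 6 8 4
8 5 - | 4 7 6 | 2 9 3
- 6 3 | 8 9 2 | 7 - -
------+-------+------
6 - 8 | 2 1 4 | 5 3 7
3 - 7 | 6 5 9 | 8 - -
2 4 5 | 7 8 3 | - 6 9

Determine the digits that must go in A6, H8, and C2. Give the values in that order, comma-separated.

4,4,2

For A6:
  Consider where 4 can go in box 4.
  A4 is out (row 4 already has a 4).
  C4 is out (row 4 already has a 4).
  C5 is out (row 5 already has a 4).
  So the only cell in box 4 that can hold 4 is A6.
  So A6 = 4.
For H8:
  Consider where 4 can go in column H.
  H6 is out (box 6 already has a 4).
  So the only cell in column H that can hold 4 is H8.
  So H8 = 4.
For C2:
  Consider where 2 can go in box 1.
  A1 is out (row 1 already has a 2).
  A2 is out (column A already has a 2).
  B2 is out (column B already has a 2).
  C3 is out (row 3 already has a 2).
  So the only cell in box 1 that can hold 2 is C2.
  So C2 = 2.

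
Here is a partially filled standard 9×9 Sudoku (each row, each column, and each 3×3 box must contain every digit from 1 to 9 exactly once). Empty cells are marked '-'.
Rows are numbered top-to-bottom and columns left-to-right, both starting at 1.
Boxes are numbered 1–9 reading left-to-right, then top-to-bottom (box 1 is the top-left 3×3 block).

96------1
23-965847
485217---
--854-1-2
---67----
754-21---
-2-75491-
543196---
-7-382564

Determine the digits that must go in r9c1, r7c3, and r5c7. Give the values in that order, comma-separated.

1,6,4

For r9c1:
  Row 9 already contains {2, 3, 4, 5, 6, 7, 8}.
  Column 1 already contains {2, 4, 5, 7, 9}.
  Its 3×3 block (box 7) already contains {2, 3, 4, 5, 7}.
  The only value from 1–9 not eliminated is 1, so r9c1 = 1.
For r7c3:
  Row 7 already contains {1, 2, 4, 5, 7, 9}.
  Column 3 already contains {3, 4, 5, 8}.
  Its 3×3 block (box 7) already contains {2, 3, 4, 5, 7}.
  The only value from 1–9 not eliminated is 6, so r7c3 = 6.
For r5c7:
  Consider where 4 can go in box 6.
  r4c8 is out (row 4 already has a 4). r5c8 is out (column 8 already has a 4). r5c9 is out (column 9 already has a 4). r6c7 is out (row 6 already has a 4). The remaining empty cells in box 6 are similarly blocked.
  So the only cell in box 6 that can hold 4 is r5c7.
  So r5c7 = 4.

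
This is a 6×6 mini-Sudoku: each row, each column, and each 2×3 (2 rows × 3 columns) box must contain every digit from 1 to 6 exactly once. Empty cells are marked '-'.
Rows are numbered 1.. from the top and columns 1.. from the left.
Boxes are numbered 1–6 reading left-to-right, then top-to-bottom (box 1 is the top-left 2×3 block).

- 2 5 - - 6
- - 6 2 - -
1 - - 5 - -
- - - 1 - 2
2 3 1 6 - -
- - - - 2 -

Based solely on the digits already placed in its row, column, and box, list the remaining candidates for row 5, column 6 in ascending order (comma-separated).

Row 5 already contains {1, 2, 3, 6}.
Column 6 already contains {2, 6}.
Its 2×3 block (box 6) already contains {2, 6}.
Removing those from 1–6 leaves {4, 5} as the candidates for row 5, column 6.

4,5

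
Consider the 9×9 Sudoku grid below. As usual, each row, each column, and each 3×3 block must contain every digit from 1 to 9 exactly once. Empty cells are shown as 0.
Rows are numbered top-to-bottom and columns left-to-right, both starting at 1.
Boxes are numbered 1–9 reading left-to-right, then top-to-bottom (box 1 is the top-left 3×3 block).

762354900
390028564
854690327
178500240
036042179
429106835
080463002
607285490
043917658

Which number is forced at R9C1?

Row 9 already contains {1, 3, 4, 5, 6, 7, 8, 9}.
Column 1 already contains {1, 3, 4, 6, 7, 8}.
Its 3×3 block (box 7) already contains {3, 4, 6, 7, 8}.
The only value from 1–9 not eliminated is 2, so R9C1 = 2.

2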